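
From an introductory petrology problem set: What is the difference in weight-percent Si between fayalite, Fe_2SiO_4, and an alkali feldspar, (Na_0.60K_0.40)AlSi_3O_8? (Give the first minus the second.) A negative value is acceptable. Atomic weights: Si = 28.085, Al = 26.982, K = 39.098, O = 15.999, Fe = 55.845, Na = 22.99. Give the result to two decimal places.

-17.58 percentage points

Si in Fe_2SiO_4: molar mass 203.771 g/mol; 1×28.085 = 28.085 g → 13.78 wt%.
Si in (Na_0.60K_0.40)AlSi_3O_8: molar mass 268.662 g/mol; 3×28.085 = 84.255 g → 31.36 wt%.
Difference = 13.78 − 31.36 = -17.58 percentage points.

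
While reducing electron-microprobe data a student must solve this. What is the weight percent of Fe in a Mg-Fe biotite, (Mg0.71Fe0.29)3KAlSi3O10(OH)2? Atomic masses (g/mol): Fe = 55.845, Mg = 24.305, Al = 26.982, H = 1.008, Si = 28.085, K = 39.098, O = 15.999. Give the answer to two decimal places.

Molar mass of (Mg0.71Fe0.29)3KAlSi3O10(OH)2: 2.13×24.305 + 0.87×55.845 + 1×39.098 + 1×26.982 + 3×28.085 + 12×15.999 + 2×1.008 = 444.694 g/mol.
Mass of Fe per formula unit: 0.87 × 55.845 = 48.585 g.
Weight fraction Fe = 48.585 / 444.694 = 0.1093.

10.93 weight percent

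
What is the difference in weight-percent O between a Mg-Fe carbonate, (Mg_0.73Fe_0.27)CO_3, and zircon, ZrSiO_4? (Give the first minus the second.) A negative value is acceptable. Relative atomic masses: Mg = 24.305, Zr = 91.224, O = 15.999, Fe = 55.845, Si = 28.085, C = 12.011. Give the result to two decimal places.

16.79 percentage points

M((Mg_0.73Fe_0.27)CO_3) = 92.829 g/mol, so wt% O = 47.997/92.829 × 100 = 51.70%.
M(ZrSiO_4) = 183.305 g/mol, so wt% O = 63.996/183.305 × 100 = 34.91%.
51.70 − 34.91 = 16.79 pp.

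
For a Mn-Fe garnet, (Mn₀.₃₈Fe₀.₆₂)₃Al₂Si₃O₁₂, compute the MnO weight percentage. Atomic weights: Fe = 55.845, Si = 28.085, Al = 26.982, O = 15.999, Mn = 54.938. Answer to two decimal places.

16.28 wt%

Formula mass = 496.708 g/mol.
1.14 Mn → 1.1400 mol MnO per formula unit; M(MnO) = 70.937, so MnO mass = 80.868 g.
80.868/496.708 × 100 = 16.28 wt%.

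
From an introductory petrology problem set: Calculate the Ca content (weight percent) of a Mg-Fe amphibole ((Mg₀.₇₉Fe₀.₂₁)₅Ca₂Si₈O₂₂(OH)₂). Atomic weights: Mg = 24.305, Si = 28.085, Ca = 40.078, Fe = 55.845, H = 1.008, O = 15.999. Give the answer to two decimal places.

9.48 weight percent

M((Mg₀.₇₉Fe₀.₂₁)₅Ca₂Si₈O₂₂(OH)₂) = 845.470 g/mol.
Ca contributes 2 × 40.078 = 80.156 g per mole.
80.156/845.470 = 0.0948 → 9.48%.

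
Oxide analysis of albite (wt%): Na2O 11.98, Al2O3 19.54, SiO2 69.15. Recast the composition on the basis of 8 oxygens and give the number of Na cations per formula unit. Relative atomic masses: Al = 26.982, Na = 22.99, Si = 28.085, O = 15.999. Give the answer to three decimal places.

Na2O (M=61.979): mol = 0.19329; Na = 0.38658, O = 0.19329.
Al2O3 (M=101.961): mol = 0.19164; Al = 0.38328, O = 0.57492.
SiO2 (M=60.083): mol = 1.15091; Si = 1.15091, O = 2.30182.
ΣO = 3.07003; factor = 8/ΣO = 2.60584.
Na apfu = 0.38658 × 2.60584 = 1.007.

1.007 Na apfu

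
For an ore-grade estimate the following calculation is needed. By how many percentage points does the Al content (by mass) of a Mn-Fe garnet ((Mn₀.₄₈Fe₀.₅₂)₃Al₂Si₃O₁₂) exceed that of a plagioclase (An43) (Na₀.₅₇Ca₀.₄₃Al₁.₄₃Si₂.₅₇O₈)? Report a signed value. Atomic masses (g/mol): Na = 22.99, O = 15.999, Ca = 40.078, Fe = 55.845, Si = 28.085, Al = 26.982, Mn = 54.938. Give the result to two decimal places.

M((Mn₀.₄₈Fe₀.₅₂)₃Al₂Si₃O₁₂) = 496.436 g/mol, so wt% Al = 53.964/496.436 × 100 = 10.87%.
M(Na₀.₅₇Ca₀.₄₃Al₁.₄₃Si₂.₅₇O₈) = 269.093 g/mol, so wt% Al = 38.584/269.093 × 100 = 14.34%.
10.87 − 14.34 = -3.47 pp.

-3.47 percentage points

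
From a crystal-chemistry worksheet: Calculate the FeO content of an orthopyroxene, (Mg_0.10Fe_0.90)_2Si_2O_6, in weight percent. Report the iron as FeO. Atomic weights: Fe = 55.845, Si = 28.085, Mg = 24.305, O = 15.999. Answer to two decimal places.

M((Mg_0.10Fe_0.90)_2Si_2O_6) = 257.546 g/mol; M(FeO) = 71.844 g/mol.
Moles FeO per formula unit = 1.80 Fe ÷ 1 = 1.8000.
FeO fraction = (1.8000 × 71.844) / 257.546 = 129.319/257.546 = 0.5021.

50.21 wt%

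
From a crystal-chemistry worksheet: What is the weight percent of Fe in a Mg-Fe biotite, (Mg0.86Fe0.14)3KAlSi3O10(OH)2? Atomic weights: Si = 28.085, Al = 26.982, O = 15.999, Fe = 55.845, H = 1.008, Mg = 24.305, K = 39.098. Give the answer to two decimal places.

5.45 weight percent

M((Mg0.86Fe0.14)3KAlSi3O10(OH)2) = 430.501 g/mol.
Fe contributes 0.42 × 55.845 = 23.455 g per mole.
23.455/430.501 = 0.0545 → 5.45%.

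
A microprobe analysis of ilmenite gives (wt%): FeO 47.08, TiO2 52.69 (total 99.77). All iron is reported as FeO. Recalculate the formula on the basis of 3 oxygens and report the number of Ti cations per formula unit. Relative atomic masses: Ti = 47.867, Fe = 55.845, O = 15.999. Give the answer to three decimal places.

1.002 Ti apfu

FeO: 47.08/71.844 = 0.65531 mol → 0.65531 mol Fe, 0.65531 mol O.
TiO2: 52.69/79.865 = 0.65974 mol → 0.65974 mol Ti, 1.31948 mol O.
Total oxygen = 1.97479 mol. Normalization factor = 3/1.97479 = 1.51915.
Ti per 3 O = 0.65974 × 1.51915 = 1.002.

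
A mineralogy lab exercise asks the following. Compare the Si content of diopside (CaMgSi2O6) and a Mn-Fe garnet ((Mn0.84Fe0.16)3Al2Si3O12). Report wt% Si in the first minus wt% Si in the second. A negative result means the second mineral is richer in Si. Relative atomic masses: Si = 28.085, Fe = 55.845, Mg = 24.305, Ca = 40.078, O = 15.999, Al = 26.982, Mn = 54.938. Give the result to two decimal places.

8.93 percentage points

M(CaMgSi2O6) = 216.547 g/mol, so wt% Si = 56.170/216.547 × 100 = 25.94%.
M((Mn0.84Fe0.16)3Al2Si3O12) = 495.456 g/mol, so wt% Si = 84.255/495.456 × 100 = 17.01%.
25.94 − 17.01 = 8.93 pp.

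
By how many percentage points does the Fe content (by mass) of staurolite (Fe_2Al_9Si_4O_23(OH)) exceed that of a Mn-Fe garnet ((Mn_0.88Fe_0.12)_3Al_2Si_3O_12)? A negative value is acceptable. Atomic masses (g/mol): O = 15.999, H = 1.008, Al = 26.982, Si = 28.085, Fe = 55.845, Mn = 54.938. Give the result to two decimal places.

M(Fe_2Al_9Si_4O_23(OH)) = 851.852 g/mol, so wt% Fe = 111.690/851.852 × 100 = 13.11%.
M((Mn_0.88Fe_0.12)_3Al_2Si_3O_12) = 495.348 g/mol, so wt% Fe = 20.104/495.348 × 100 = 4.06%.
13.11 − 4.06 = 9.05 pp.

9.05 percentage points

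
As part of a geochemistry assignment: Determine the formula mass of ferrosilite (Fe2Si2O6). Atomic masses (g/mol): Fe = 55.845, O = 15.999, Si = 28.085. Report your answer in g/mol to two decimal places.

263.85 g/mol

The formula mass is the sum 2×55.845 + 2×28.085 + 6×15.999.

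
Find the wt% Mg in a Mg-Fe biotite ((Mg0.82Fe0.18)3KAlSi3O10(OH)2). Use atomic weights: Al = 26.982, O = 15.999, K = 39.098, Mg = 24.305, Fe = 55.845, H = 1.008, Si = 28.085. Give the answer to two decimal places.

Molar mass of (Mg0.82Fe0.18)3KAlSi3O10(OH)2: 2.46*24.305 + 0.54*55.845 + 1*39.098 + 1*26.982 + 3*28.085 + 12*15.999 + 2*1.008 = 434.286 g/mol.
Mass of Mg per formula unit: 2.46 × 24.305 = 59.790 g.
Weight fraction Mg = 59.790 / 434.286 = 0.1377.

13.77 weight percent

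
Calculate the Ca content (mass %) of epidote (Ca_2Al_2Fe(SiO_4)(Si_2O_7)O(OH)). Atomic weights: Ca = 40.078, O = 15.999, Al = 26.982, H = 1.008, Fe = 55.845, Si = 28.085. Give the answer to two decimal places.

16.59 mass %

Formula mass = 2×40.078 + 2×26.982 + 1×55.845 + 3×28.085 + 13×15.999 + 1×1.008 = 483.215 g/mol, of which 80.156 g is Ca.
So Ca makes up 80.156/483.215 = 0.1659 of the mass, i.e. 16.59%.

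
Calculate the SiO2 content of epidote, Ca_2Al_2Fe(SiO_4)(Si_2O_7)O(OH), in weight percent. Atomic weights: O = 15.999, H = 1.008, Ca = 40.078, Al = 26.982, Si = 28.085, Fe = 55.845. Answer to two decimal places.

37.30 wt%

M(Ca_2Al_2Fe(SiO_4)(Si_2O_7)O(OH)) = 483.215 g/mol; M(SiO2) = 60.083 g/mol.
Moles SiO2 per formula unit = 3 Si ÷ 1 = 3.0000.
SiO2 fraction = (3.0000 × 60.083) / 483.215 = 180.249/483.215 = 0.3730.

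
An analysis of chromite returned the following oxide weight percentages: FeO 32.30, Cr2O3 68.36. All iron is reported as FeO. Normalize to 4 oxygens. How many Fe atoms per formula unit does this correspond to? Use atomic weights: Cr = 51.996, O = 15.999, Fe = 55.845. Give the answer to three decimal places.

FeO (M=71.844): mol = 0.44959; Fe = 0.44959, O = 0.44959.
Cr2O3 (M=151.989): mol = 0.44977; Cr = 0.89954, O = 1.34931.
ΣO = 1.79890; factor = 4/ΣO = 2.22358.
Fe apfu = 0.44959 × 2.22358 = 1.000.

1.000 Fe apfu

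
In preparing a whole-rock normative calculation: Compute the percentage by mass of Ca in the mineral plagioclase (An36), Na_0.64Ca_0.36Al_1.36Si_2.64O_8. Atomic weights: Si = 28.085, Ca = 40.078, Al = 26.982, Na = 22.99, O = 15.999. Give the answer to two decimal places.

M(Na_0.64Ca_0.36Al_1.36Si_2.64O_8) = 267.974 g/mol.
Ca contributes 0.36 × 40.078 = 14.428 g per mole.
14.428/267.974 = 0.0538 → 5.38%.

5.38 weight percent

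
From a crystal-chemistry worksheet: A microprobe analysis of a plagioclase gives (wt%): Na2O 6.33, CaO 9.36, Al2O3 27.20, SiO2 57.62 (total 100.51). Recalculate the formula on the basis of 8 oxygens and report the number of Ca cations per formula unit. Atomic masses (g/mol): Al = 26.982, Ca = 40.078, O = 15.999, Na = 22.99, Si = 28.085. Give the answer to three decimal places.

6.33 wt% Na2O ÷ 61.979 g/mol = 0.10213 mol, giving 0.20426 Na and 0.10213 O.
9.36 wt% CaO ÷ 56.077 g/mol = 0.16691 mol, giving 0.16691 Ca and 0.16691 O.
27.20 wt% Al2O3 ÷ 101.961 g/mol = 0.26677 mol, giving 0.53354 Al and 0.80031 O.
57.62 wt% SiO2 ÷ 60.083 g/mol = 0.95901 mol, giving 0.95901 Si and 1.91802 O.
Oxygen sums to 2.98737; scaling by 8/2.98737 = 2.67794 puts the formula on 8 O.
Ca: 0.16691 × 2.67794 = 0.447 atoms per formula unit.

0.447 Ca apfu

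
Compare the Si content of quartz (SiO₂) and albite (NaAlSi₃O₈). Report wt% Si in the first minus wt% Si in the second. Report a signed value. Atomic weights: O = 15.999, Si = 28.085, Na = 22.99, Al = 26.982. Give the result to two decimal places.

14.61 percentage points

Si in SiO₂: molar mass 60.083 g/mol; 1×28.085 = 28.085 g → 46.74 wt%.
Si in NaAlSi₃O₈: molar mass 262.219 g/mol; 3×28.085 = 84.255 g → 32.13 wt%.
Difference = 46.74 − 32.13 = 14.61 percentage points.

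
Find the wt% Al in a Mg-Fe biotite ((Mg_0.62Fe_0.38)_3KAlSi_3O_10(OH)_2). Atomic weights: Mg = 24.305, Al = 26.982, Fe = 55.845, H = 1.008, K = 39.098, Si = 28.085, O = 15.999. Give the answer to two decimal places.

5.95 wt%

Formula mass = 1.86*24.305 + 1.14*55.845 + 1*39.098 + 1*26.982 + 3*28.085 + 12*15.999 + 2*1.008 = 453.210 g/mol, of which 26.982 g is Al.
So Al makes up 26.982/453.210 = 0.0595 of the mass, i.e. 5.95%.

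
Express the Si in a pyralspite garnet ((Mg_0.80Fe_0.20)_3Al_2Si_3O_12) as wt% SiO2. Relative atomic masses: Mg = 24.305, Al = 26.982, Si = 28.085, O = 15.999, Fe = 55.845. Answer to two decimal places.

Formula mass = 422.046 g/mol.
3 Si → 3.0000 mol SiO2 per formula unit; M(SiO2) = 60.083, so SiO2 mass = 180.249 g.
180.249/422.046 × 100 = 42.71 wt%.

42.71 wt%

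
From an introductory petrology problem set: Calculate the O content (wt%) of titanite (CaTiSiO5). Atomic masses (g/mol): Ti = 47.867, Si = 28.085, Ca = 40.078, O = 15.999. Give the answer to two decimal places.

40.81 wt%

M(CaTiSiO5) = 196.025 g/mol.
O contributes 5 × 15.999 = 79.995 g per mole.
79.995/196.025 = 0.4081 → 40.81%.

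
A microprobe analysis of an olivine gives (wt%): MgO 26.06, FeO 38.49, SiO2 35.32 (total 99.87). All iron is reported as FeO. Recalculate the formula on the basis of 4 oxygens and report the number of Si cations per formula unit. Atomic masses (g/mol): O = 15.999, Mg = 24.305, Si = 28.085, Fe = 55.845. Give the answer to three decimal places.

0.997 Si apfu

26.06 wt% MgO ÷ 40.304 g/mol = 0.64659 mol, giving 0.64659 Mg and 0.64659 O.
38.49 wt% FeO ÷ 71.844 g/mol = 0.53574 mol, giving 0.53574 Fe and 0.53574 O.
35.32 wt% SiO2 ÷ 60.083 g/mol = 0.58785 mol, giving 0.58785 Si and 1.17570 O.
Oxygen sums to 2.35803; scaling by 4/2.35803 = 1.69633 puts the formula on 4 O.
Si: 0.58785 × 1.69633 = 0.997 atoms per formula unit.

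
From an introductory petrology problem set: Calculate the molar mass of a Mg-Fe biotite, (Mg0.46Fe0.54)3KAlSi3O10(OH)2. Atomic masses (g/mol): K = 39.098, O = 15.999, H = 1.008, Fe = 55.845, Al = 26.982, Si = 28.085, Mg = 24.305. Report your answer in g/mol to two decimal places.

468.35 g/mol

Mg: 1.38 × 24.305 = 33.5409
Fe: 1.62 × 55.845 = 90.4689
K: 1 × 39.098 = 39.0980
Al: 1 × 26.982 = 26.9820
Si: 3 × 28.085 = 84.2550
O: 12 × 15.999 = 191.9880
H: 2 × 1.008 = 2.0160
Summing the contributions gives the formula mass.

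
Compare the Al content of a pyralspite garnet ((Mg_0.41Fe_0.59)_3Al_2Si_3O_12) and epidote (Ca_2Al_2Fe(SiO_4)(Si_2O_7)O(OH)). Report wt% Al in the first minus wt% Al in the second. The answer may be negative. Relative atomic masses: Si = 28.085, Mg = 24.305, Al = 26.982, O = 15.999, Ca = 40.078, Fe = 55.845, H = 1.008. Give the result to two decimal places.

0.59 percentage points

First mineral: 53.964 g Al in 458.948 g formula = 11.76 wt% Al.
Second mineral: 53.964 g Al in 483.215 g formula = 11.17 wt% Al.
11.76% − 11.17% gives a difference of 0.59 percentage points.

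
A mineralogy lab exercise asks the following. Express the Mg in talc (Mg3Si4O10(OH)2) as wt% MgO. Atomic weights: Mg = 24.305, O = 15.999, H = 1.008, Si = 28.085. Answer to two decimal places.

31.88 wt%

Molar mass of Mg3Si4O10(OH)2 = 3*24.305 + 4*28.085 + 12*15.999 + 2*1.008 = 379.259 g/mol.
Each formula unit contains 3 Mg, equivalent to 3/1 = 3.0000 mol MgO.
M(MgO) = 1×24.305 + 1×15.999 = 40.304 g/mol.
Mass of MgO per formula unit = 3.0000 × 40.304 = 120.912 g.
MgO wt% = 120.912 / 379.259 × 100 = 31.88%.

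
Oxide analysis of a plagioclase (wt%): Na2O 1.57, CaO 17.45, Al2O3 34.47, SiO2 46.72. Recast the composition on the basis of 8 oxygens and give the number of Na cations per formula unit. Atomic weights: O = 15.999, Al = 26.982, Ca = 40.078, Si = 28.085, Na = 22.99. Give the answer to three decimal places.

Na2O: 1.57/61.979 = 0.02533 mol → 0.05066 mol Na, 0.02533 mol O.
CaO: 17.45/56.077 = 0.31118 mol → 0.31118 mol Ca, 0.31118 mol O.
Al2O3: 34.47/101.961 = 0.33807 mol → 0.67614 mol Al, 1.01421 mol O.
SiO2: 46.72/60.083 = 0.77759 mol → 0.77759 mol Si, 1.55518 mol O.
Total oxygen = 2.90590 mol. Normalization factor = 8/2.90590 = 2.75302.
Na per 8 O = 0.05066 × 2.75302 = 0.139.

0.139 Na apfu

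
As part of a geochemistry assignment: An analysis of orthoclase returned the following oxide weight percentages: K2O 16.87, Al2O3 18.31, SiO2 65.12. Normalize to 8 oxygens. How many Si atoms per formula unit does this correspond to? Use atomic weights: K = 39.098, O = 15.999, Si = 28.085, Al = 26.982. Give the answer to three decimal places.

3.005 Si apfu

16.87 wt% K2O ÷ 94.195 g/mol = 0.17910 mol, giving 0.35820 K and 0.17910 O.
18.31 wt% Al2O3 ÷ 101.961 g/mol = 0.17958 mol, giving 0.35916 Al and 0.53874 O.
65.12 wt% SiO2 ÷ 60.083 g/mol = 1.08383 mol, giving 1.08383 Si and 2.16766 O.
Oxygen sums to 2.88550; scaling by 8/2.88550 = 2.77248 puts the formula on 8 O.
Si: 1.08383 × 2.77248 = 3.005 atoms per formula unit.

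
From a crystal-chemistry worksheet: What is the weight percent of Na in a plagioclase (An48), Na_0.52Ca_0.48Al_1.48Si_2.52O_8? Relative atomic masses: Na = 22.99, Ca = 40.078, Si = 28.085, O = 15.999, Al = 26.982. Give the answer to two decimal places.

Molar mass of Na_0.52Ca_0.48Al_1.48Si_2.52O_8: 0.52×22.99 + 0.48×40.078 + 1.48×26.982 + 2.52×28.085 + 8×15.999 = 269.892 g/mol.
Mass of Na per formula unit: 0.52 × 22.99 = 11.955 g.
Weight fraction Na = 11.955 / 269.892 = 0.0443.

4.43 mass %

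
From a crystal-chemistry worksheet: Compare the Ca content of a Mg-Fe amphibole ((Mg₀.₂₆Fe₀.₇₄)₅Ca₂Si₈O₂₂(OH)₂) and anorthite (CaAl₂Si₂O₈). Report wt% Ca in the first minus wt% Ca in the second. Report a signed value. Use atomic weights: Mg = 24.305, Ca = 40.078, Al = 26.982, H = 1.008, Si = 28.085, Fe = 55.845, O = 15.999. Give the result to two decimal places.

-5.78 percentage points

Ca in (Mg₀.₂₆Fe₀.₇₄)₅Ca₂Si₈O₂₂(OH)₂: molar mass 929.051 g/mol; 2×40.078 = 80.156 g → 8.63 wt%.
Ca in CaAl₂Si₂O₈: molar mass 278.204 g/mol; 1×40.078 = 40.078 g → 14.41 wt%.
Difference = 8.63 − 14.41 = -5.78 percentage points.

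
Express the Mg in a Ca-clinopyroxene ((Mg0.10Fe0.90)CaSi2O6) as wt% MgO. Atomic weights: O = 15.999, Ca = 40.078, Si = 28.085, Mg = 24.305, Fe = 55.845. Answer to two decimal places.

1.65 wt%

Molar mass of (Mg0.10Fe0.90)CaSi2O6 = 0.10×24.305 + 0.90×55.845 + 1×40.078 + 2×28.085 + 6×15.999 = 244.933 g/mol.
Each formula unit contains 0.10 Mg, equivalent to 0.10/1 = 0.1000 mol MgO.
M(MgO) = 1×24.305 + 1×15.999 = 40.304 g/mol.
Mass of MgO per formula unit = 0.1000 × 40.304 = 4.030 g.
MgO wt% = 4.030 / 244.933 × 100 = 1.65%.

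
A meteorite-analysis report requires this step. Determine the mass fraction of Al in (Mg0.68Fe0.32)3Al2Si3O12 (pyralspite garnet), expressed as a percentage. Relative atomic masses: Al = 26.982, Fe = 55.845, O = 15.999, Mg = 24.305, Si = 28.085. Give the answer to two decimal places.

12.45 mass %

Molar mass of (Mg0.68Fe0.32)3Al2Si3O12: 2.04·24.305 + 0.96·55.845 + 2·26.982 + 3·28.085 + 12·15.999 = 433.400 g/mol.
Mass of Al per formula unit: 2 × 26.982 = 53.964 g.
Weight fraction Al = 53.964 / 433.400 = 0.1245.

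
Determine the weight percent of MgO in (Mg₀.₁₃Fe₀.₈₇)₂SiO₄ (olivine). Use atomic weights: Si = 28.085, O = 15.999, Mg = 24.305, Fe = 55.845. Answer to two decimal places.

M((Mg₀.₁₃Fe₀.₈₇)₂SiO₄) = 195.571 g/mol; M(MgO) = 40.304 g/mol.
Moles MgO per formula unit = 0.26 Mg ÷ 1 = 0.2600.
MgO fraction = (0.2600 × 40.304) / 195.571 = 10.479/195.571 = 0.0536.

5.36 wt%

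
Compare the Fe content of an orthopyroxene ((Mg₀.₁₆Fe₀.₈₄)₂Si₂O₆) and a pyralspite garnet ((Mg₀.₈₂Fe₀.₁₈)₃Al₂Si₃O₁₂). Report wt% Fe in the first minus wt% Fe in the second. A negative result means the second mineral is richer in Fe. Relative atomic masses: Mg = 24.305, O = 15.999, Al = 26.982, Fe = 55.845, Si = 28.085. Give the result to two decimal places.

M((Mg₀.₁₆Fe₀.₈₄)₂Si₂O₆) = 253.761 g/mol, so wt% Fe = 93.820/253.761 × 100 = 36.97%.
M((Mg₀.₈₂Fe₀.₁₈)₃Al₂Si₃O₁₂) = 420.154 g/mol, so wt% Fe = 30.156/420.154 × 100 = 7.18%.
36.97 − 7.18 = 29.79 pp.

29.79 percentage points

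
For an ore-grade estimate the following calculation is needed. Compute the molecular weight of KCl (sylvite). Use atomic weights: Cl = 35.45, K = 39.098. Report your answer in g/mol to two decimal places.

74.55 g/mol

M = 1*39.098 + 1*35.45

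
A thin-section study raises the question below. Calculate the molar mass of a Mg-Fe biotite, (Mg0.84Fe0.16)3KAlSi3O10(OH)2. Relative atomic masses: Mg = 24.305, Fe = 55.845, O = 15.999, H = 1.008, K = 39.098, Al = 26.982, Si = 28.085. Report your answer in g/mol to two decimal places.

Mg: 2.52 × 24.305 = 61.2486
Fe: 0.48 × 55.845 = 26.8056
K: 1 × 39.098 = 39.0980
Al: 1 × 26.982 = 26.9820
Si: 3 × 28.085 = 84.2550
O: 12 × 15.999 = 191.9880
H: 2 × 1.008 = 2.0160
Summing the contributions gives the formula mass.

432.39 g/mol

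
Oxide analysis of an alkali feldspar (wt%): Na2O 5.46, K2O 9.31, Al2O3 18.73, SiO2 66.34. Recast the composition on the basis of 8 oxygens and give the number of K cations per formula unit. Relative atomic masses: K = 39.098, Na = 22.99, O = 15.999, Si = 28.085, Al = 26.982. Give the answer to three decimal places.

Na2O (M=61.979): mol = 0.08809; Na = 0.17618, O = 0.08809.
K2O (M=94.195): mol = 0.09884; K = 0.19768, O = 0.09884.
Al2O3 (M=101.961): mol = 0.18370; Al = 0.36740, O = 0.55110.
SiO2 (M=60.083): mol = 1.10414; Si = 1.10414, O = 2.20828.
ΣO = 2.94631; factor = 8/ΣO = 2.71526.
K apfu = 0.19768 × 2.71526 = 0.537.

0.537 K apfu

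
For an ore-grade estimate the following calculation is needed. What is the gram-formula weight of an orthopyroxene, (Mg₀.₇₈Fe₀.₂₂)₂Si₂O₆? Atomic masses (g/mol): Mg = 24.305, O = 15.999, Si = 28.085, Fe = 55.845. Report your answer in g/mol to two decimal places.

Mg: 1.56 × 24.305 = 37.9158
Fe: 0.44 × 55.845 = 24.5718
Si: 2 × 28.085 = 56.1700
O: 6 × 15.999 = 95.9940
Summing the contributions gives the formula mass.

214.65 g/mol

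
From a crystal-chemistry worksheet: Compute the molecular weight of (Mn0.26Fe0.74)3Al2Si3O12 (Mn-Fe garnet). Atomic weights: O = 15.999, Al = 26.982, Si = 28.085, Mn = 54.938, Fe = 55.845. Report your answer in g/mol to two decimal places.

497.03 g/mol

The formula mass is the sum 0.78*54.938 + 2.22*55.845 + 2*26.982 + 3*28.085 + 12*15.999.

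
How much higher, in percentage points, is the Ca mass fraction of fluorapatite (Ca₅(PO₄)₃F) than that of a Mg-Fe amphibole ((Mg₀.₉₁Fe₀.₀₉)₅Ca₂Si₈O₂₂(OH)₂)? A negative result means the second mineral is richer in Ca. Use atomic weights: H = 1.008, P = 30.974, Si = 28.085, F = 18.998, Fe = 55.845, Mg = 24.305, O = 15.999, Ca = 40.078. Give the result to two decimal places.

First mineral: 200.390 g Ca in 504.298 g formula = 39.74 wt% Ca.
Second mineral: 80.156 g Ca in 826.546 g formula = 9.70 wt% Ca.
39.74% − 9.70% gives a difference of 30.04 percentage points.

30.04 percentage points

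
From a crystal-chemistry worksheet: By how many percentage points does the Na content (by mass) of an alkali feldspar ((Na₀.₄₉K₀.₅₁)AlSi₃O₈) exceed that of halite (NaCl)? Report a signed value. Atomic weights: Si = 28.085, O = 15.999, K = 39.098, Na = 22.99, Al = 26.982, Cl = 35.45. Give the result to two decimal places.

-35.17 percentage points

First mineral: 11.265 g Na in 270.434 g formula = 4.17 wt% Na.
Second mineral: 22.990 g Na in 58.440 g formula = 39.34 wt% Na.
4.17% − 39.34% gives a difference of -35.17 percentage points.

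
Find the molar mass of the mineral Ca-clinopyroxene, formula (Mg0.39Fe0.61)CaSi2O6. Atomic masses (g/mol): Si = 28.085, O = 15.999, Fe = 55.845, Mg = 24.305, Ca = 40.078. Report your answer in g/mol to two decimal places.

The formula mass is the sum 0.39(24.305) + 0.61(55.845) + 1(40.078) + 2(28.085) + 6(15.999).

235.79 g/mol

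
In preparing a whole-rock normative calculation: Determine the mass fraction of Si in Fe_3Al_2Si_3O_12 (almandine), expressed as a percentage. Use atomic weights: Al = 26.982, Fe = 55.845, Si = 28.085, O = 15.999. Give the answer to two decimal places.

16.93 mass %

M(Fe_3Al_2Si_3O_12) = 497.742 g/mol.
Si contributes 3 × 28.085 = 84.255 g per mole.
84.255/497.742 = 0.1693 → 16.93%.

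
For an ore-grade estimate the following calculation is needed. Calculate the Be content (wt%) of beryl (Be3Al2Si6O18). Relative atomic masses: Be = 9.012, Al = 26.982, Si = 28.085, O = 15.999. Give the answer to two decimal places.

Formula mass = 3×9.012 + 2×26.982 + 6×28.085 + 18×15.999 = 537.492 g/mol, of which 27.036 g is Be.
So Be makes up 27.036/537.492 = 0.0503 of the mass, i.e. 5.03%.

5.03 wt%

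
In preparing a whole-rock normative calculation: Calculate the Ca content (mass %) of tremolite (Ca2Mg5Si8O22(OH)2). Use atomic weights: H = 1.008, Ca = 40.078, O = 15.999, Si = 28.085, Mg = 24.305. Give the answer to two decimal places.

9.87 mass %

M(Ca2Mg5Si8O22(OH)2) = 812.353 g/mol.
Ca contributes 2 × 40.078 = 80.156 g per mole.
80.156/812.353 = 0.0987 → 9.87%.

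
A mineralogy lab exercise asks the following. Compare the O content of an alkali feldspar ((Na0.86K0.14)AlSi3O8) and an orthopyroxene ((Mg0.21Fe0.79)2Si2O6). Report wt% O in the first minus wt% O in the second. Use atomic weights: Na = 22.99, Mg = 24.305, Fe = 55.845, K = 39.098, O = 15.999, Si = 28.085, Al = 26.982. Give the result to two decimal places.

M((Na0.86K0.14)AlSi3O8) = 264.474 g/mol, so wt% O = 127.992/264.474 × 100 = 48.39%.
M((Mg0.21Fe0.79)2Si2O6) = 250.607 g/mol, so wt% O = 95.994/250.607 × 100 = 38.30%.
48.39 − 38.30 = 10.09 pp.

10.09 percentage points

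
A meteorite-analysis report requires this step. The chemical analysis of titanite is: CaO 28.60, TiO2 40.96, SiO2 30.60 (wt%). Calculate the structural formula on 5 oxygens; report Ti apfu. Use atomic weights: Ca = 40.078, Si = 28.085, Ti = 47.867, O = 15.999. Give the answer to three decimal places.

1.004 Ti apfu

28.60 wt% CaO ÷ 56.077 g/mol = 0.51001 mol, giving 0.51001 Ca and 0.51001 O.
40.96 wt% TiO2 ÷ 79.865 g/mol = 0.51287 mol, giving 0.51287 Ti and 1.02574 O.
30.60 wt% SiO2 ÷ 60.083 g/mol = 0.50930 mol, giving 0.50930 Si and 1.01860 O.
Oxygen sums to 2.55435; scaling by 5/2.55435 = 1.95745 puts the formula on 5 O.
Ti: 0.51287 × 1.95745 = 1.004 atoms per formula unit.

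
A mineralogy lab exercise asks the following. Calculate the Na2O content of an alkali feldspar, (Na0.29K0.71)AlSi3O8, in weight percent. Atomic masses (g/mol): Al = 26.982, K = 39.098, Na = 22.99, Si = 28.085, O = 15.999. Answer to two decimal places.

M((Na0.29K0.71)AlSi3O8) = 273.656 g/mol; M(Na2O) = 61.979 g/mol.
Moles Na2O per formula unit = 0.29 Na ÷ 2 = 0.1450.
Na2O fraction = (0.1450 × 61.979) / 273.656 = 8.987/273.656 = 0.0328.

3.28 wt%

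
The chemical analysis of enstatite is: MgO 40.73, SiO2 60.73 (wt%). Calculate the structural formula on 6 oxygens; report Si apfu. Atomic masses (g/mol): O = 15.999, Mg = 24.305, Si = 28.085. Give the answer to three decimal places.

40.73 wt% MgO ÷ 40.304 g/mol = 1.01057 mol, giving 1.01057 Mg and 1.01057 O.
60.73 wt% SiO2 ÷ 60.083 g/mol = 1.01077 mol, giving 1.01077 Si and 2.02154 O.
Oxygen sums to 3.03211; scaling by 6/3.03211 = 1.97882 puts the formula on 6 O.
Si: 1.01077 × 1.97882 = 2.000 atoms per formula unit.

2.000 Si apfu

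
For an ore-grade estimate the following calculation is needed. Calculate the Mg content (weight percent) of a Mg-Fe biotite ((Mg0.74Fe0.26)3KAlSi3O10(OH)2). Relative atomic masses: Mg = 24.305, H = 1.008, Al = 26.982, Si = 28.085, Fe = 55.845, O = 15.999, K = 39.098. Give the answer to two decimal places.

Formula mass = 2.22*24.305 + 0.78*55.845 + 1*39.098 + 1*26.982 + 3*28.085 + 12*15.999 + 2*1.008 = 441.855 g/mol, of which 53.957 g is Mg.
So Mg makes up 53.957/441.855 = 0.1221 of the mass, i.e. 12.21%.

12.21 weight percent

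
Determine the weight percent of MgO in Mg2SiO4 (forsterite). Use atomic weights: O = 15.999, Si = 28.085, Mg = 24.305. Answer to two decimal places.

57.29 wt%

M(Mg2SiO4) = 140.691 g/mol; M(MgO) = 40.304 g/mol.
Moles MgO per formula unit = 2 Mg ÷ 1 = 2.0000.
MgO fraction = (2.0000 × 40.304) / 140.691 = 80.608/140.691 = 0.5729.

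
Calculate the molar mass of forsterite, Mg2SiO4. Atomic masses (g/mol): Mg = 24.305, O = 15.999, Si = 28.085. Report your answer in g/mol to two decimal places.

140.69 g/mol

M = 2×24.305 + 1×28.085 + 4×15.999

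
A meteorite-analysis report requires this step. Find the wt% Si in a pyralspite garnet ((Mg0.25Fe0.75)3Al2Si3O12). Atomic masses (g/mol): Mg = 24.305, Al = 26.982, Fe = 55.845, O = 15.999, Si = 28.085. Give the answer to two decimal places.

17.77 mass %

Molar mass of (Mg0.25Fe0.75)3Al2Si3O12: 0.75*24.305 + 2.25*55.845 + 2*26.982 + 3*28.085 + 12*15.999 = 474.087 g/mol.
Mass of Si per formula unit: 3 × 28.085 = 84.255 g.
Weight fraction Si = 84.255 / 474.087 = 0.1777.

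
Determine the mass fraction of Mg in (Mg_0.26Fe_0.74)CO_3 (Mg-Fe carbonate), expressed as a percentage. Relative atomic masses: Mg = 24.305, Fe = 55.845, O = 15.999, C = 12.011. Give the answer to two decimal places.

Formula mass = 0.26·24.305 + 0.74·55.845 + 1·12.011 + 3·15.999 = 107.653 g/mol, of which 6.319 g is Mg.
So Mg makes up 6.319/107.653 = 0.0587 of the mass, i.e. 5.87%.

5.87 mass %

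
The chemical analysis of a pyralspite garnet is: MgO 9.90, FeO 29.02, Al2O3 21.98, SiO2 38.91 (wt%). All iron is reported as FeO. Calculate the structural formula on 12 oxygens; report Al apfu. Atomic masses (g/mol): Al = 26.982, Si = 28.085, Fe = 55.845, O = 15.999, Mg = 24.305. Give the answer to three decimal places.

1.996 Al apfu

MgO (M=40.304): mol = 0.24563; Mg = 0.24563, O = 0.24563.
FeO (M=71.844): mol = 0.40393; Fe = 0.40393, O = 0.40393.
Al2O3 (M=101.961): mol = 0.21557; Al = 0.43114, O = 0.64671.
SiO2 (M=60.083): mol = 0.64760; Si = 0.64760, O = 1.29520.
ΣO = 2.59147; factor = 12/ΣO = 4.63058.
Al apfu = 0.43114 × 4.63058 = 1.996.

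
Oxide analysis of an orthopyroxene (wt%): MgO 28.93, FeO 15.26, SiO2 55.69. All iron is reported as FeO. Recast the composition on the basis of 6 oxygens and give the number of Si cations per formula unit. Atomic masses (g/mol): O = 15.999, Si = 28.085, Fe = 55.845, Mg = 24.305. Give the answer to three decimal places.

1.998 Si apfu

MgO: 28.93/40.304 = 0.71779 mol → 0.71779 mol Mg, 0.71779 mol O.
FeO: 15.26/71.844 = 0.21240 mol → 0.21240 mol Fe, 0.21240 mol O.
SiO2: 55.69/60.083 = 0.92688 mol → 0.92688 mol Si, 1.85376 mol O.
Total oxygen = 2.78395 mol. Normalization factor = 6/2.78395 = 2.15521.
Si per 6 O = 0.92688 × 2.15521 = 1.998.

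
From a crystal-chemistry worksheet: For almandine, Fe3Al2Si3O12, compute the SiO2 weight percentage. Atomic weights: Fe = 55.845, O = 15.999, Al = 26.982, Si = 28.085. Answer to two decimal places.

Formula mass = 497.742 g/mol.
3 Si → 3.0000 mol SiO2 per formula unit; M(SiO2) = 60.083, so SiO2 mass = 180.249 g.
180.249/497.742 × 100 = 36.21 wt%.

36.21 wt%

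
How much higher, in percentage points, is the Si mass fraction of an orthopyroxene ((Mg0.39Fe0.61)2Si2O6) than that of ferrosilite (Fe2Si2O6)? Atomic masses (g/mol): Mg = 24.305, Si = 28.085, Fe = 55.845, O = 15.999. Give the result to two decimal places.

2.19 percentage points

Si in (Mg0.39Fe0.61)2Si2O6: molar mass 239.253 g/mol; 2×28.085 = 56.170 g → 23.48 wt%.
Si in Fe2Si2O6: molar mass 263.854 g/mol; 2×28.085 = 56.170 g → 21.29 wt%.
Difference = 23.48 − 21.29 = 2.19 percentage points.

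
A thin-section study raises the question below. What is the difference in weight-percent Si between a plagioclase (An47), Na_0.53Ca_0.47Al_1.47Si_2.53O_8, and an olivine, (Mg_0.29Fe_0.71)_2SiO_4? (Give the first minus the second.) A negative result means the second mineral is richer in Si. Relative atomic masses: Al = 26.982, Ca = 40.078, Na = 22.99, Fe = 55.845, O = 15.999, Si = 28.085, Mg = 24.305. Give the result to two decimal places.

11.20 percentage points

Si in Na_0.53Ca_0.47Al_1.47Si_2.53O_8: molar mass 269.732 g/mol; 2.53×28.085 = 71.055 g → 26.34 wt%.
Si in (Mg_0.29Fe_0.71)_2SiO_4: molar mass 185.478 g/mol; 1×28.085 = 28.085 g → 15.14 wt%.
Difference = 26.34 − 15.14 = 11.20 percentage points.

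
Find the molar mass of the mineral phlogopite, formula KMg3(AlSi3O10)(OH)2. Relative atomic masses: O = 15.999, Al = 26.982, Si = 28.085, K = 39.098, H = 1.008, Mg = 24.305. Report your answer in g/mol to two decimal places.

417.25 g/mol

M = 1·39.098 + 3·24.305 + 1·26.982 + 3·28.085 + 12·15.999 + 2·1.008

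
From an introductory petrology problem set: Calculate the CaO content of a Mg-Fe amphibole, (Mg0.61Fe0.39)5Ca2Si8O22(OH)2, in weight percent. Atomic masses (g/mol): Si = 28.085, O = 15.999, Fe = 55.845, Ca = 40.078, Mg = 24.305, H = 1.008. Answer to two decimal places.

12.83 wt%

Molar mass of (Mg0.61Fe0.39)5Ca2Si8O22(OH)2 = 3.05·24.305 + 1.95·55.845 + 2·40.078 + 8·28.085 + 24·15.999 + 2·1.008 = 873.856 g/mol.
Each formula unit contains 2 Ca, equivalent to 2/1 = 2.0000 mol CaO.
M(CaO) = 1×40.078 + 1×15.999 = 56.077 g/mol.
Mass of CaO per formula unit = 2.0000 × 56.077 = 112.154 g.
CaO wt% = 112.154 / 873.856 × 100 = 12.83%.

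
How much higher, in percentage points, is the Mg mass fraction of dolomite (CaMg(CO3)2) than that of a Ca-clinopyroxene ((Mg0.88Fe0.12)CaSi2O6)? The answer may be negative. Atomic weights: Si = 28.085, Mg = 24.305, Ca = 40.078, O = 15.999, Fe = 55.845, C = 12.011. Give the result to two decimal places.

Mg in CaMg(CO3)2: molar mass 184.399 g/mol; 1×24.305 = 24.305 g → 13.18 wt%.
Mg in (Mg0.88Fe0.12)CaSi2O6: molar mass 220.332 g/mol; 0.88×24.305 = 21.388 g → 9.71 wt%.
Difference = 13.18 − 9.71 = 3.47 percentage points.

3.47 percentage points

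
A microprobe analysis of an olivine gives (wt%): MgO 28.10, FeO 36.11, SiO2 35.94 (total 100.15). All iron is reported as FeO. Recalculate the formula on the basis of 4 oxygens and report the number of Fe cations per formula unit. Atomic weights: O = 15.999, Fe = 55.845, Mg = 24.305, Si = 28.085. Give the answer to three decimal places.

MgO (M=40.304): mol = 0.69720; Mg = 0.69720, O = 0.69720.
FeO (M=71.844): mol = 0.50262; Fe = 0.50262, O = 0.50262.
SiO2 (M=60.083): mol = 0.59817; Si = 0.59817, O = 1.19634.
ΣO = 2.39616; factor = 4/ΣO = 1.66934.
Fe apfu = 0.50262 × 1.66934 = 0.839.

0.839 Fe apfu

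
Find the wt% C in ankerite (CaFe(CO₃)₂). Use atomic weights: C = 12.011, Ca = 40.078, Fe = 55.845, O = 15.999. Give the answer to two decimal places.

Molar mass of CaFe(CO₃)₂: 1·40.078 + 1·55.845 + 2·12.011 + 6·15.999 = 215.939 g/mol.
Mass of C per formula unit: 2 × 12.011 = 24.022 g.
Weight fraction C = 24.022 / 215.939 = 0.1112.

11.12 mass %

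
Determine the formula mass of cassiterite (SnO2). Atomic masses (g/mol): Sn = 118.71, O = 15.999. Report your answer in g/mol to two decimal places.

M = 1(118.71) + 2(15.999)

150.71 g/mol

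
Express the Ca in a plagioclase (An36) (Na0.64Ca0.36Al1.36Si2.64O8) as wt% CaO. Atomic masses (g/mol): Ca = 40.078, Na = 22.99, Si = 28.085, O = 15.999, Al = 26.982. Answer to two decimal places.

Formula mass = 267.974 g/mol.
0.36 Ca → 0.3600 mol CaO per formula unit; M(CaO) = 56.077, so CaO mass = 20.188 g.
20.188/267.974 × 100 = 7.53 wt%.

7.53 wt%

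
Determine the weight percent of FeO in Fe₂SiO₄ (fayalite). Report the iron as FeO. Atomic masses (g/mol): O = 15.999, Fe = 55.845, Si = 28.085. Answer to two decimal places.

Molar mass of Fe₂SiO₄ = 2×55.845 + 1×28.085 + 4×15.999 = 203.771 g/mol.
Each formula unit contains 2 Fe, equivalent to 2/1 = 2.0000 mol FeO.
M(FeO) = 1×55.845 + 1×15.999 = 71.844 g/mol.
Mass of FeO per formula unit = 2.0000 × 71.844 = 143.688 g.
FeO wt% = 143.688 / 203.771 × 100 = 70.51%.

70.51 wt%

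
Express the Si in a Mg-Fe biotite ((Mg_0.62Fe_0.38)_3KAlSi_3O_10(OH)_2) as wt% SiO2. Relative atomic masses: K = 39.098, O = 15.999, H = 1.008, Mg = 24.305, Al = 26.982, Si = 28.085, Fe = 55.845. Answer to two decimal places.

39.77 wt%

Molar mass of (Mg_0.62Fe_0.38)_3KAlSi_3O_10(OH)_2 = 1.86*24.305 + 1.14*55.845 + 1*39.098 + 1*26.982 + 3*28.085 + 12*15.999 + 2*1.008 = 453.210 g/mol.
Each formula unit contains 3 Si, equivalent to 3/1 = 3.0000 mol SiO2.
M(SiO2) = 1×28.085 + 2×15.999 = 60.083 g/mol.
Mass of SiO2 per formula unit = 3.0000 × 60.083 = 180.249 g.
SiO2 wt% = 180.249 / 453.210 × 100 = 39.77%.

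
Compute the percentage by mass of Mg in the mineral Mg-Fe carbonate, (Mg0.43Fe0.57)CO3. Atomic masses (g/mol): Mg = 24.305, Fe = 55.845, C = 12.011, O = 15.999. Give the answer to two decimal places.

Formula mass = 0.43*24.305 + 0.57*55.845 + 1*12.011 + 3*15.999 = 102.291 g/mol, of which 10.451 g is Mg.
So Mg makes up 10.451/102.291 = 0.1022 of the mass, i.e. 10.22%.

10.22 weight percent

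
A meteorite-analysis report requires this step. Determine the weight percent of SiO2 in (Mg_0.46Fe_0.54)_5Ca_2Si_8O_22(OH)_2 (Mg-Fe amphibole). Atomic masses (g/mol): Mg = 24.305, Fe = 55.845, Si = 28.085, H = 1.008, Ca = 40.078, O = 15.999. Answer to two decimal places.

53.56 wt%

Molar mass of (Mg_0.46Fe_0.54)_5Ca_2Si_8O_22(OH)_2 = 2.30×24.305 + 2.70×55.845 + 2×40.078 + 8×28.085 + 24×15.999 + 2×1.008 = 897.511 g/mol.
Each formula unit contains 8 Si, equivalent to 8/1 = 8.0000 mol SiO2.
M(SiO2) = 1×28.085 + 2×15.999 = 60.083 g/mol.
Mass of SiO2 per formula unit = 8.0000 × 60.083 = 480.664 g.
SiO2 wt% = 480.664 / 897.511 × 100 = 53.56%.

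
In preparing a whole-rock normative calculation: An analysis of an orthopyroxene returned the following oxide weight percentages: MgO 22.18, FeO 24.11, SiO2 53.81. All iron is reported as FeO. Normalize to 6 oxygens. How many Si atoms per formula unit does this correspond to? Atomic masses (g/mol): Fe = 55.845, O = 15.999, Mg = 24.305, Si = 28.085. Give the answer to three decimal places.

MgO: 22.18/40.304 = 0.55032 mol → 0.55032 mol Mg, 0.55032 mol O.
FeO: 24.11/71.844 = 0.33559 mol → 0.33559 mol Fe, 0.33559 mol O.
SiO2: 53.81/60.083 = 0.89559 mol → 0.89559 mol Si, 1.79118 mol O.
Total oxygen = 2.67709 mol. Normalization factor = 6/2.67709 = 2.24124.
Si per 6 O = 0.89559 × 2.24124 = 2.007.

2.007 Si apfu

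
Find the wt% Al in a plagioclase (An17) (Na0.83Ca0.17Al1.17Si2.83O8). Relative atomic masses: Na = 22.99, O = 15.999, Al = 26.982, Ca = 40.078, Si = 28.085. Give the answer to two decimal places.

11.92 mass %

M(Na0.83Ca0.17Al1.17Si2.83O8) = 264.936 g/mol.
Al contributes 1.17 × 26.982 = 31.569 g per mole.
31.569/264.936 = 0.1192 → 11.92%.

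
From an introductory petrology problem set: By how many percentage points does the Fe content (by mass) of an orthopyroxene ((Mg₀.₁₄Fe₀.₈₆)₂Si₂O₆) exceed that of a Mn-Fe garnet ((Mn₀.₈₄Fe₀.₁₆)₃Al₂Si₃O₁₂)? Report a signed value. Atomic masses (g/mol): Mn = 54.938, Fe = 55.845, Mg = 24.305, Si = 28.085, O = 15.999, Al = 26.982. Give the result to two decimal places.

First mineral: 96.053 g Fe in 255.023 g formula = 37.66 wt% Fe.
Second mineral: 26.806 g Fe in 495.456 g formula = 5.41 wt% Fe.
37.66% − 5.41% gives a difference of 32.25 percentage points.

32.25 percentage points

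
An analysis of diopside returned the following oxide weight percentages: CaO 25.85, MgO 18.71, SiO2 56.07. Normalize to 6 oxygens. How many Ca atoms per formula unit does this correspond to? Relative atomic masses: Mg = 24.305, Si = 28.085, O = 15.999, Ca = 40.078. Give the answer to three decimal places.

0.991 Ca apfu

CaO (M=56.077): mol = 0.46097; Ca = 0.46097, O = 0.46097.
MgO (M=40.304): mol = 0.46422; Mg = 0.46422, O = 0.46422.
SiO2 (M=60.083): mol = 0.93321; Si = 0.93321, O = 1.86642.
ΣO = 2.79161; factor = 6/ΣO = 2.14930.
Ca apfu = 0.46097 × 2.14930 = 0.991.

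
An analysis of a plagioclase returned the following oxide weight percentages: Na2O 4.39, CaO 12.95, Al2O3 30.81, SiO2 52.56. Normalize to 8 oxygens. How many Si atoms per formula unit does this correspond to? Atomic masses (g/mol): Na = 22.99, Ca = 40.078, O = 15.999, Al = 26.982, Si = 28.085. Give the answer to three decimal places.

4.39 wt% Na2O ÷ 61.979 g/mol = 0.07083 mol, giving 0.14166 Na and 0.07083 O.
12.95 wt% CaO ÷ 56.077 g/mol = 0.23093 mol, giving 0.23093 Ca and 0.23093 O.
30.81 wt% Al2O3 ÷ 101.961 g/mol = 0.30217 mol, giving 0.60434 Al and 0.90651 O.
52.56 wt% SiO2 ÷ 60.083 g/mol = 0.87479 mol, giving 0.87479 Si and 1.74958 O.
Oxygen sums to 2.95785; scaling by 8/2.95785 = 2.70467 puts the formula on 8 O.
Si: 0.87479 × 2.70467 = 2.366 atoms per formula unit.

2.366 Si apfu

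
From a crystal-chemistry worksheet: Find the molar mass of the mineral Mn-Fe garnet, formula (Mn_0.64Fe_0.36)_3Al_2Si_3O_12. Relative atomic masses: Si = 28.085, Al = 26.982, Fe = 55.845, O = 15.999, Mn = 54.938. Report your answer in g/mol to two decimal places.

496.00 g/mol

M = 1.92(54.938) + 1.08(55.845) + 2(26.982) + 3(28.085) + 12(15.999)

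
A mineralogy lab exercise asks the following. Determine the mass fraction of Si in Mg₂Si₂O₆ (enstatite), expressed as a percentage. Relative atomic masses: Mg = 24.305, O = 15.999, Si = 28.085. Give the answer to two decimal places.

27.98 wt%

M(Mg₂Si₂O₆) = 200.774 g/mol.
Si contributes 2 × 28.085 = 56.170 g per mole.
56.170/200.774 = 0.2798 → 27.98%.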